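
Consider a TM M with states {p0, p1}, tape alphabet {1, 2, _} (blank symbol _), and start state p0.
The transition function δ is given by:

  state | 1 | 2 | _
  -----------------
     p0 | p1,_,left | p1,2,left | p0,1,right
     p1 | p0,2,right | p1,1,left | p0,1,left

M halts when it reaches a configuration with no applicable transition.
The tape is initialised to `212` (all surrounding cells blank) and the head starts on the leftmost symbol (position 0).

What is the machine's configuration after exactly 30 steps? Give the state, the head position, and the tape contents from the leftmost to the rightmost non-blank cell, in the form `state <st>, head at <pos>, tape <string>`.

state p0, head at -6, tape 11111212

state=p0 head=0 tape=______[2]12   (p0,2)→(p1,2,left)
state=p1 head=-1 tape=_____[_]212   (p1,_)→(p0,1,left)
state=p0 head=-2 tape=____[_]1212   (p0,_)→(p0,1,right)
state=p0 head=-1 tape=____1[1]212   (p0,1)→(p1,_,left)
state=p1 head=-2 tape=____[1]_212   (p1,1)→(p0,2,right)
state=p0 head=-1 tape=____2[_]212   (p0,_)→(p0,1,right)
state=p0 head=0 tape=____21[2]12   (p0,2)→(p1,2,left)
state=p1 head=-1 tape=____2[1]212   (p1,1)→(p0,2,right)
state=p0 head=0 tape=____22[2]12   (p0,2)→(p1,2,left)
state=p1 head=-1 tape=____2[2]212   (p1,2)→(p1,1,left)
state=p1 head=-2 tape=____[2]1212   (p1,2)→(p1,1,left)
state=p1 head=-3 tape=___[_]11212   (p1,_)→(p0,1,left)
state=p0 head=-4 tape=__[_]111212   (p0,_)→(p0,1,right)
state=p0 head=-3 tape=__1[1]11212   (p0,1)→(p1,_,left)
state=p1 head=-4 tape=__[1]_11212   (p1,1)→(p0,2,right)
state=p0 head=-3 tape=__2[_]11212   (p0,_)→(p0,1,right)
state=p0 head=-2 tape=__21[1]1212   (p0,1)→(p1,_,left)
state=p1 head=-3 tape=__2[1]_1212   (p1,1)→(p0,2,right)
state=p0 head=-2 tape=__22[_]1212   (p0,_)→(p0,1,right)
state=p0 head=-1 tape=__221[1]212   (p0,1)→(p1,_,left)
state=p1 head=-2 tape=__22[1]_212   (p1,1)→(p0,2,right)
state=p0 head=-1 tape=__222[_]212   (p0,_)→(p0,1,right)
state=p0 head=0 tape=__2221[2]12   (p0,2)→(p1,2,left)
state=p1 head=-1 tape=__222[1]212   (p1,1)→(p0,2,right)
state=p0 head=0 tape=__2222[2]12   (p0,2)→(p1,2,left)
state=p1 head=-1 tape=__222[2]212   (p1,2)→(p1,1,left)
state=p1 head=-2 tape=__22[2]1212   (p1,2)→(p1,1,left)
state=p1 head=-3 tape=__2[2]11212   (p1,2)→(p1,1,left)
state=p1 head=-4 tape=__[2]111212   (p1,2)→(p1,1,left)
state=p1 head=-5 tape=_[_]1111212   (p1,_)→(p0,1,left)
state=p0 head=-6 tape=[_]11111212
After 30 steps: state p0, head at -6, tape 11111212.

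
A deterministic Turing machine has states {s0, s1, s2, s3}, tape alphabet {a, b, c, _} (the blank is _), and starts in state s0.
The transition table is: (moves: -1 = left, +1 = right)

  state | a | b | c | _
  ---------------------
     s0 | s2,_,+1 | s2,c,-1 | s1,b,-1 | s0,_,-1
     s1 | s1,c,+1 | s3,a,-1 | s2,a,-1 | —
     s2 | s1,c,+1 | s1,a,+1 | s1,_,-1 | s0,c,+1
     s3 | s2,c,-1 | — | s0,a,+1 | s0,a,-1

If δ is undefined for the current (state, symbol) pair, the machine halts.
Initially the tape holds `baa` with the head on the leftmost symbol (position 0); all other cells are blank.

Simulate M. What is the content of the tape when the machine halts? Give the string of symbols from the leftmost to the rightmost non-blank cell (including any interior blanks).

state=s0 head=0 tape=__[b]aa_   (s0,b)→(s2,c,-1)
state=s2 head=-1 tape=_[_]caa_   (s2,_)→(s0,c,+1)
state=s0 head=0 tape=_c[c]aa_   (s0,c)→(s1,b,-1)
state=s1 head=-1 tape=_[c]baa_   (s1,c)→(s2,a,-1)
state=s2 head=-2 tape=[_]abaa_   (s2,_)→(s0,c,+1)
state=s0 head=-1 tape=c[a]baa_   (s0,a)→(s2,_,+1)
state=s2 head=0 tape=c_[b]aa_   (s2,b)→(s1,a,+1)
state=s1 head=1 tape=c_a[a]a_   (s1,a)→(s1,c,+1)
state=s1 head=2 tape=c_ac[a]_   (s1,a)→(s1,c,+1)
state=s1 head=3 tape=c_acc[_]
The non-blank tape span at halt is c_acc.

c_acc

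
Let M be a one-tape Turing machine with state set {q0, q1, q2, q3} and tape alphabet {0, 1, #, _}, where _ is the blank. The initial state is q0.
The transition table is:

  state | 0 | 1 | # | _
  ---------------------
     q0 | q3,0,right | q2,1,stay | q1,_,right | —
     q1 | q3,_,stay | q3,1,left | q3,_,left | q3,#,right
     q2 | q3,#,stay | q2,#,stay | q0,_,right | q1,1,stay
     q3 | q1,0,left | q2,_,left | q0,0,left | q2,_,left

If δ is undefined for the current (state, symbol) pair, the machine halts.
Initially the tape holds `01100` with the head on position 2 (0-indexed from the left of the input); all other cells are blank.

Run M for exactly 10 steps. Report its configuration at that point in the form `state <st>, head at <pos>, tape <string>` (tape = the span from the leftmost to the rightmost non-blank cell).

q0 | 01[1]00   read 1 → write 1, move stay, go to q2
q2 | 01[1]00   read 1 → write #, move stay, go to q2
q2 | 01[#]00   read # → write _, move right, go to q0
q0 | 01_[0]0   read 0 → write 0, move right, go to q3
q3 | 01_0[0]   read 0 → write 0, move left, go to q1
q1 | 01_[0]0   read 0 → write _, move stay, go to q3
q3 | 01_[_]0   read _ → write _, move left, go to q2
q2 | 01[_]_0   read _ → write 1, move stay, go to q1
q1 | 01[1]_0   read 1 → write 1, move left, go to q3
q3 | 0[1]1_0   read 1 → write _, move left, go to q2
q2 | [0]_1_0
After 10 steps: state q2, head at 0, tape 0_1_0.

state q2, head at 0, tape 0_1_0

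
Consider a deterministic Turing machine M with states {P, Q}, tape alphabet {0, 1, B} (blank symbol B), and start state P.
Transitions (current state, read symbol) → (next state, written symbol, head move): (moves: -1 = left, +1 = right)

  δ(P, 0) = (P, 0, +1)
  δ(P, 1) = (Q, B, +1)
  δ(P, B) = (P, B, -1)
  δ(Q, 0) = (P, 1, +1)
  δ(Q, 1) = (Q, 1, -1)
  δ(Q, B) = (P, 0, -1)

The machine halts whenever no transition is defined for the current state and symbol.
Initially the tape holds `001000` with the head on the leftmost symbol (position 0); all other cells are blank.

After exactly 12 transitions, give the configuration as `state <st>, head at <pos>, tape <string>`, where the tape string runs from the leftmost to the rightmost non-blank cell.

P | [0]01000B   read 0 → write 0, move +1, go to P
P | 0[0]1000B   read 0 → write 0, move +1, go to P
P | 00[1]000B   read 1 → write B, move +1, go to Q
Q | 00B[0]00B   read 0 → write 1, move +1, go to P
P | 00B1[0]0B   read 0 → write 0, move +1, go to P
P | 00B10[0]B   read 0 → write 0, move +1, go to P
P | 00B100[B]   read B → write B, move -1, go to P
P | 00B10[0]B   read 0 → write 0, move +1, go to P
P | 00B100[B]   read B → write B, move -1, go to P
P | 00B10[0]B   read 0 → write 0, move +1, go to P
P | 00B100[B]   read B → write B, move -1, go to P
P | 00B10[0]B   read 0 → write 0, move +1, go to P
P | 00B100[B]
After 12 steps: state P, head at 6, tape 00B100.

state P, head at 6, tape 00B100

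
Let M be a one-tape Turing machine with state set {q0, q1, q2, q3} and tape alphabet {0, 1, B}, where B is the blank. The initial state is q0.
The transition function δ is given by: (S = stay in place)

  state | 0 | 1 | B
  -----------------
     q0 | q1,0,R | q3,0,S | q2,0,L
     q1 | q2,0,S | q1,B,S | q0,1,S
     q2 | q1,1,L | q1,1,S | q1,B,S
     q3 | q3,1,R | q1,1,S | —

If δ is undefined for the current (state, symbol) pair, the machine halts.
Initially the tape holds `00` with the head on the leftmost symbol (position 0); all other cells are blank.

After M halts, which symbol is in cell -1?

1

q0 | B[0]0B   read 0 → write 0, move R, go to q1
q1 | B0[0]B   read 0 → write 0, move S, go to q2
q2 | B0[0]B   read 0 → write 1, move L, go to q1
q1 | B[0]1B   read 0 → write 0, move S, go to q2
q2 | B[0]1B   read 0 → write 1, move L, go to q1
q1 | [B]11B   read B → write 1, move S, go to q0
q0 | [1]11B   read 1 → write 0, move S, go to q3
q3 | [0]11B   read 0 → write 1, move R, go to q3
q3 | 1[1]1B   read 1 → write 1, move S, go to q1
q1 | 1[1]1B   read 1 → write B, move S, go to q1
q1 | 1[B]1B   read B → write 1, move S, go to q0
q0 | 1[1]1B   read 1 → write 0, move S, go to q3
q3 | 1[0]1B   read 0 → write 1, move R, go to q3
q3 | 11[1]B   read 1 → write 1, move S, go to q1
q1 | 11[1]B   read 1 → write B, move S, go to q1
q1 | 11[B]B   read B → write 1, move S, go to q0
q0 | 11[1]B   read 1 → write 0, move S, go to q3
q3 | 11[0]B   read 0 → write 1, move R, go to q3
q3 | 111[B]
Cell -1 holds 1 when M halts.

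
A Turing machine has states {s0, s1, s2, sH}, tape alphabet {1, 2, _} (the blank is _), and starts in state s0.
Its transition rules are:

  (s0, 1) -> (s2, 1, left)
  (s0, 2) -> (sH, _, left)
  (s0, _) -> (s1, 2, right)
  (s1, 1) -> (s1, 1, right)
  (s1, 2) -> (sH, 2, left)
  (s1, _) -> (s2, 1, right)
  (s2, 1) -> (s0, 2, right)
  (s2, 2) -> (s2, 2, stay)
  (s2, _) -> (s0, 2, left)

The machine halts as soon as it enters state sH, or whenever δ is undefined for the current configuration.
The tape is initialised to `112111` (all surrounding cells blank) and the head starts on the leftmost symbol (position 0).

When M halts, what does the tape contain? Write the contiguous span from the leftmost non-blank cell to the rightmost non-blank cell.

22112111

s0 | __[1]12111   read 1 → write 1, move left, go to s2
s2 | _[_]112111   read _ → write 2, move left, go to s0
s0 | [_]2112111   read _ → write 2, move right, go to s1
s1 | 2[2]112111   read 2 → write 2, move left, go to sH
sH | [2]2112111
The non-blank tape span at halt is 22112111.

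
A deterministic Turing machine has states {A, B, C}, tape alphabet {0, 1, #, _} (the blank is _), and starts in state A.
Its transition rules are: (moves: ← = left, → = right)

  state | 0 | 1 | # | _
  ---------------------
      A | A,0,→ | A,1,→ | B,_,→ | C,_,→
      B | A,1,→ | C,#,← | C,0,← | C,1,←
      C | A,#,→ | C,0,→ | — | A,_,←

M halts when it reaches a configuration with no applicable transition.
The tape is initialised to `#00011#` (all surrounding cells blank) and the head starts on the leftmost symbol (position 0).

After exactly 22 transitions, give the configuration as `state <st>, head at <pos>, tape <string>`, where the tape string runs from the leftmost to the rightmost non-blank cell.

state A, head at 8, tape 10011_0

A | [#]00011#___   read # → write _, move →, go to B
B | _[0]0011#___   read 0 → write 1, move →, go to A
A | _1[0]011#___   read 0 → write 0, move →, go to A
A | _10[0]11#___   read 0 → write 0, move →, go to A
A | _100[1]1#___   read 1 → write 1, move →, go to A
A | _1001[1]#___   read 1 → write 1, move →, go to A
A | _10011[#]___   read # → write _, move →, go to B
B | _10011_[_]__   read _ → write 1, move ←, go to C
C | _10011[_]1__   read _ → write _, move ←, go to A
A | _1001[1]_1__   read 1 → write 1, move →, go to A
A | _10011[_]1__   read _ → write _, move →, go to C
C | _10011_[1]__   read 1 → write 0, move →, go to C
C | _10011_0[_]_   read _ → write _, move ←, go to A
A | _10011_[0]__   read 0 → write 0, move →, go to A
A | _10011_0[_]_   read _ → write _, move →, go to C
C | _10011_0_[_]   read _ → write _, move ←, go to A
A | _10011_0[_]_   read _ → write _, move →, go to C
C | _10011_0_[_]   read _ → write _, move ←, go to A
A | _10011_0[_]_   read _ → write _, move →, go to C
C | _10011_0_[_]   read _ → write _, move ←, go to A
A | _10011_0[_]_   read _ → write _, move →, go to C
C | _10011_0_[_]   read _ → write _, move ←, go to A
A | _10011_0[_]_
After 22 steps: state A, head at 8, tape 10011_0.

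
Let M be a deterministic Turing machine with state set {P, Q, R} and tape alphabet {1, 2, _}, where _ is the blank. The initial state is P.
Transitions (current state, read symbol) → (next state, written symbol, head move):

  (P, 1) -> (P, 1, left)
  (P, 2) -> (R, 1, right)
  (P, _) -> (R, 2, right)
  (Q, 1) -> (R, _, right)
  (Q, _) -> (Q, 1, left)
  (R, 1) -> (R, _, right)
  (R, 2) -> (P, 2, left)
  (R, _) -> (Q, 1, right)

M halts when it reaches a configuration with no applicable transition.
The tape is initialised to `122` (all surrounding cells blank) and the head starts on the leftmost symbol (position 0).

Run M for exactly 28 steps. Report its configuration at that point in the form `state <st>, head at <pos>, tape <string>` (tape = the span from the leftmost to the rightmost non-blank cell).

state=P head=0 tape=__[1]22   (P,1)→(P,1,left)
state=P head=-1 tape=_[_]122   (P,_)→(R,2,right)
state=R head=0 tape=_2[1]22   (R,1)→(R,_,right)
state=R head=1 tape=_2_[2]2   (R,2)→(P,2,left)
state=P head=0 tape=_2[_]22   (P,_)→(R,2,right)
state=R head=1 tape=_22[2]2   (R,2)→(P,2,left)
state=P head=0 tape=_2[2]22   (P,2)→(R,1,right)
state=R head=1 tape=_21[2]2   (R,2)→(P,2,left)
state=P head=0 tape=_2[1]22   (P,1)→(P,1,left)
state=P head=-1 tape=_[2]122   (P,2)→(R,1,right)
state=R head=0 tape=_1[1]22   (R,1)→(R,_,right)
state=R head=1 tape=_1_[2]2   (R,2)→(P,2,left)
state=P head=0 tape=_1[_]22   (P,_)→(R,2,right)
state=R head=1 tape=_12[2]2   (R,2)→(P,2,left)
state=P head=0 tape=_1[2]22   (P,2)→(R,1,right)
state=R head=1 tape=_11[2]2   (R,2)→(P,2,left)
state=P head=0 tape=_1[1]22   (P,1)→(P,1,left)
state=P head=-1 tape=_[1]122   (P,1)→(P,1,left)
state=P head=-2 tape=[_]1122   (P,_)→(R,2,right)
state=R head=-1 tape=2[1]122   (R,1)→(R,_,right)
state=R head=0 tape=2_[1]22   (R,1)→(R,_,right)
state=R head=1 tape=2__[2]2   (R,2)→(P,2,left)
state=P head=0 tape=2_[_]22   (P,_)→(R,2,right)
state=R head=1 tape=2_2[2]2   (R,2)→(P,2,left)
state=P head=0 tape=2_[2]22   (P,2)→(R,1,right)
state=R head=1 tape=2_1[2]2   (R,2)→(P,2,left)
state=P head=0 tape=2_[1]22   (P,1)→(P,1,left)
state=P head=-1 tape=2[_]122   (P,_)→(R,2,right)
state=R head=0 tape=22[1]22
After 28 steps: state R, head at 0, tape 22122.

state R, head at 0, tape 22122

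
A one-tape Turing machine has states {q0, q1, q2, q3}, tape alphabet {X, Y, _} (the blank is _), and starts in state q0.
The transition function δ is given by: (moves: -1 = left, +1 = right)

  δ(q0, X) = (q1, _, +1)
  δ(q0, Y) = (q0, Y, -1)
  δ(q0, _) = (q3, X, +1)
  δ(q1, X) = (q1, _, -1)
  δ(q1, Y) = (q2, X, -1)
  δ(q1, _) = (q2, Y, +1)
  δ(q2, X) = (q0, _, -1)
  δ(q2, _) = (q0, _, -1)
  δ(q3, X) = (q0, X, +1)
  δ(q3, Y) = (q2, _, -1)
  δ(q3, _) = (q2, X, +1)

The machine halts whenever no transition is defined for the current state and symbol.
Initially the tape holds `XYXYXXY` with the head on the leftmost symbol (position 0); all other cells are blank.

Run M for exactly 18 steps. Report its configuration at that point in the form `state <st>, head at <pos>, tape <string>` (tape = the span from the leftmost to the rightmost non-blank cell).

q0 | _[X]YXYXXY   read X → write _, move +1, go to q1
q1 | __[Y]XYXXY   read Y → write X, move -1, go to q2
q2 | _[_]XXYXXY   read _ → write _, move -1, go to q0
q0 | [_]_XXYXXY   read _ → write X, move +1, go to q3
q3 | X[_]XXYXXY   read _ → write X, move +1, go to q2
q2 | XX[X]XYXXY   read X → write _, move -1, go to q0
q0 | X[X]_XYXXY   read X → write _, move +1, go to q1
q1 | X_[_]XYXXY   read _ → write Y, move +1, go to q2
q2 | X_Y[X]YXXY   read X → write _, move -1, go to q0
q0 | X_[Y]_YXXY   read Y → write Y, move -1, go to q0
q0 | X[_]Y_YXXY   read _ → write X, move +1, go to q3
q3 | XX[Y]_YXXY   read Y → write _, move -1, go to q2
q2 | X[X]__YXXY   read X → write _, move -1, go to q0
q0 | [X]___YXXY   read X → write _, move +1, go to q1
q1 | _[_]__YXXY   read _ → write Y, move +1, go to q2
q2 | _Y[_]_YXXY   read _ → write _, move -1, go to q0
q0 | _[Y]__YXXY   read Y → write Y, move -1, go to q0
q0 | [_]Y__YXXY   read _ → write X, move +1, go to q3
q3 | X[Y]__YXXY
After 18 steps: state q3, head at 0, tape XY__YXXY.

state q3, head at 0, tape XY__YXXY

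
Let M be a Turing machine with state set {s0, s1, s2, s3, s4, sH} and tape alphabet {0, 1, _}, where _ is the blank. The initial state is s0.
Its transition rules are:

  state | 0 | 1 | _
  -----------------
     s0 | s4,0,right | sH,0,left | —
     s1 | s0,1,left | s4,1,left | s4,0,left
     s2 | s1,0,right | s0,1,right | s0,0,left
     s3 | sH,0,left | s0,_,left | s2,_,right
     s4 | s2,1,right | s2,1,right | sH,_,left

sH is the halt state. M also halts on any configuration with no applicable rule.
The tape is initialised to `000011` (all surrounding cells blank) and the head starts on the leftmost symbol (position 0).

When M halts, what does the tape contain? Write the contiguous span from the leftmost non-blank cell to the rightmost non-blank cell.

state=s0 head=0 tape=[0]00011   (s0,0)→(s4,0,right)
state=s4 head=1 tape=0[0]0011   (s4,0)→(s2,1,right)
state=s2 head=2 tape=01[0]011   (s2,0)→(s1,0,right)
state=s1 head=3 tape=010[0]11   (s1,0)→(s0,1,left)
state=s0 head=2 tape=01[0]111   (s0,0)→(s4,0,right)
state=s4 head=3 tape=010[1]11   (s4,1)→(s2,1,right)
state=s2 head=4 tape=0101[1]1   (s2,1)→(s0,1,right)
state=s0 head=5 tape=01011[1]   (s0,1)→(sH,0,left)
state=sH head=4 tape=0101[1]0
The non-blank tape span at halt is 010110.

010110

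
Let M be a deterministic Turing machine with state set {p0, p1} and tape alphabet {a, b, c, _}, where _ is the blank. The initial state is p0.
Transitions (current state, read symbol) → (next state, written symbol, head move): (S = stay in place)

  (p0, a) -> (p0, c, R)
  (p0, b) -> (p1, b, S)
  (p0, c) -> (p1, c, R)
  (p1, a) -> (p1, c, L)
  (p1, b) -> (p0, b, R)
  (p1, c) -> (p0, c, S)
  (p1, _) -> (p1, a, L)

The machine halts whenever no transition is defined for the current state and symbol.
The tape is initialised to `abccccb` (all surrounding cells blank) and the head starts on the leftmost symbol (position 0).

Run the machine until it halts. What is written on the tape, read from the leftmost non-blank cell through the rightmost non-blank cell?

cbccccb

p0 | [a]bccccb_   read a → write c, move R, go to p0
p0 | c[b]ccccb_   read b → write b, move S, go to p1
p1 | c[b]ccccb_   read b → write b, move R, go to p0
p0 | cb[c]cccb_   read c → write c, move R, go to p1
p1 | cbc[c]ccb_   read c → write c, move S, go to p0
p0 | cbc[c]ccb_   read c → write c, move R, go to p1
p1 | cbcc[c]cb_   read c → write c, move S, go to p0
p0 | cbcc[c]cb_   read c → write c, move R, go to p1
p1 | cbccc[c]b_   read c → write c, move S, go to p0
p0 | cbccc[c]b_   read c → write c, move R, go to p1
p1 | cbcccc[b]_   read b → write b, move R, go to p0
p0 | cbccccb[_]
The non-blank tape span at halt is cbccccb.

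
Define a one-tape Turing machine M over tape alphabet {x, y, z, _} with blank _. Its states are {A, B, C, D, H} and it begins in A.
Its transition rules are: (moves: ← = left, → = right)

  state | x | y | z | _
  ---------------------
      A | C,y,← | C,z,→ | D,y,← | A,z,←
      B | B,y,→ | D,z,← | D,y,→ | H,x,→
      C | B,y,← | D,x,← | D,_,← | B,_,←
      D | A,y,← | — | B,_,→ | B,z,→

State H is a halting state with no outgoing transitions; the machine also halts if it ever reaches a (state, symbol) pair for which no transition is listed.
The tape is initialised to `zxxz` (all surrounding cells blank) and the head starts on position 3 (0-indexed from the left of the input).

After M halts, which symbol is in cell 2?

y

state=A head=3 tape=_zxx[z]   (A,z)→(D,y,←)
state=D head=2 tape=_zx[x]y   (D,x)→(A,y,←)
state=A head=1 tape=_z[x]yy   (A,x)→(C,y,←)
state=C head=0 tape=_[z]yyy   (C,z)→(D,_,←)
state=D head=-1 tape=[_]_yyy   (D,_)→(B,z,→)
state=B head=0 tape=z[_]yyy   (B,_)→(H,x,→)
state=H head=1 tape=zx[y]yy
Cell 2 holds y when M halts.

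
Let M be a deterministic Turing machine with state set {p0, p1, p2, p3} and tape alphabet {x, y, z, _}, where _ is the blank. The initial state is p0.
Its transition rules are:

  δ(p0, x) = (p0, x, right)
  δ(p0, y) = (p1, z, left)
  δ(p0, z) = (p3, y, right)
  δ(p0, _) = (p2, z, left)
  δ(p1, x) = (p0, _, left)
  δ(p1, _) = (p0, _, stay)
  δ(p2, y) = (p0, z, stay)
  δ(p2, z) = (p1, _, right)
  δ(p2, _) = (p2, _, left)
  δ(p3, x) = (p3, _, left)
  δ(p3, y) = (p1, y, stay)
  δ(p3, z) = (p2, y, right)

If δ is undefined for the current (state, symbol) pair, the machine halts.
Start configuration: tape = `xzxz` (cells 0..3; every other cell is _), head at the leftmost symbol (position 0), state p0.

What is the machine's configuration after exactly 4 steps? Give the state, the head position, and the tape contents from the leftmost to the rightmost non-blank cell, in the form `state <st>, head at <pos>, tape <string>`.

p0 | [x]zxz   read x → write x, move right, go to p0
p0 | x[z]xz   read z → write y, move right, go to p3
p3 | xy[x]z   read x → write _, move left, go to p3
p3 | x[y]_z   read y → write y, move stay, go to p1
p1 | x[y]_z
After 4 steps: state p1, head at 1, tape xy_z.

state p1, head at 1, tape xy_z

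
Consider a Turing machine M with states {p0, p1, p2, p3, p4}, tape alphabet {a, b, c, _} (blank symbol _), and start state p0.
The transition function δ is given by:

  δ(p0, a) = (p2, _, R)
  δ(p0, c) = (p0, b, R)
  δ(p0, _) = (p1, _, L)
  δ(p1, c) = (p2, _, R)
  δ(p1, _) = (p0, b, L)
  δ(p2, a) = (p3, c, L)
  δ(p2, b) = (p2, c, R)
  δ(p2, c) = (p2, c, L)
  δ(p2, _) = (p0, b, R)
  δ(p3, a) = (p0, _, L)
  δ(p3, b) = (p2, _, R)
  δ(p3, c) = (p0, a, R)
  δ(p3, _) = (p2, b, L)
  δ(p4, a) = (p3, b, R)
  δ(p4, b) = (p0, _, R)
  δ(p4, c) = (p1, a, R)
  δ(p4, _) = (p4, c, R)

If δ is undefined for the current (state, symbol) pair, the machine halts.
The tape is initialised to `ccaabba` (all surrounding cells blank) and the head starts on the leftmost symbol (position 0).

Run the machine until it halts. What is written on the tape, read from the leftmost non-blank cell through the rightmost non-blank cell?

bbbbbbba

p0 | _[c]caabba   read c → write b, move R, go to p0
p0 | _b[c]aabba   read c → write b, move R, go to p0
p0 | _bb[a]abba   read a → write _, move R, go to p2
p2 | _bb_[a]bba   read a → write c, move L, go to p3
p3 | _bb[_]cbba   read _ → write b, move L, go to p2
p2 | _b[b]bcbba   read b → write c, move R, go to p2
p2 | _bc[b]cbba   read b → write c, move R, go to p2
p2 | _bcc[c]bba   read c → write c, move L, go to p2
p2 | _bc[c]cbba   read c → write c, move L, go to p2
p2 | _b[c]ccbba   read c → write c, move L, go to p2
p2 | _[b]cccbba   read b → write c, move R, go to p2
p2 | _c[c]ccbba   read c → write c, move L, go to p2
p2 | _[c]cccbba   read c → write c, move L, go to p2
p2 | [_]ccccbba   read _ → write b, move R, go to p0
p0 | b[c]cccbba   read c → write b, move R, go to p0
p0 | bb[c]ccbba   read c → write b, move R, go to p0
p0 | bbb[c]cbba   read c → write b, move R, go to p0
p0 | bbbb[c]bba   read c → write b, move R, go to p0
p0 | bbbbb[b]ba
The non-blank tape span at halt is bbbbbbba.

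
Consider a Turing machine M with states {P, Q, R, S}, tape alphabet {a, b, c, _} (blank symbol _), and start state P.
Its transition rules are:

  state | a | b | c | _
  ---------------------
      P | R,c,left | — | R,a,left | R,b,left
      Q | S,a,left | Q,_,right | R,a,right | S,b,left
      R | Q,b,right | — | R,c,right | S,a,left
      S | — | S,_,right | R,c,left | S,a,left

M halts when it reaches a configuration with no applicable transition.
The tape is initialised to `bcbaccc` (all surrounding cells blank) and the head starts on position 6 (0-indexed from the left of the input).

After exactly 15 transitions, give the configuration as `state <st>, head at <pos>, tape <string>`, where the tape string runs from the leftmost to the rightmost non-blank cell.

state S, head at 7, tape bcbacc_aa

P | bcbacc[c]__   read c → write a, move left, go to R
R | bcbac[c]a__   read c → write c, move right, go to R
R | bcbacc[a]__   read a → write b, move right, go to Q
Q | bcbaccb[_]_   read _ → write b, move left, go to S
S | bcbacc[b]b_   read b → write _, move right, go to S
S | bcbacc_[b]_   read b → write _, move right, go to S
S | bcbacc__[_]   read _ → write a, move left, go to S
S | bcbacc_[_]a   read _ → write a, move left, go to S
S | bcbacc[_]aa   read _ → write a, move left, go to S
S | bcbac[c]aaa   read c → write c, move left, go to R
R | bcba[c]caaa   read c → write c, move right, go to R
R | bcbac[c]aaa   read c → write c, move right, go to R
R | bcbacc[a]aa   read a → write b, move right, go to Q
Q | bcbaccb[a]a   read a → write a, move left, go to S
S | bcbacc[b]aa   read b → write _, move right, go to S
S | bcbacc_[a]a
After 15 steps: state S, head at 7, tape bcbacc_aa.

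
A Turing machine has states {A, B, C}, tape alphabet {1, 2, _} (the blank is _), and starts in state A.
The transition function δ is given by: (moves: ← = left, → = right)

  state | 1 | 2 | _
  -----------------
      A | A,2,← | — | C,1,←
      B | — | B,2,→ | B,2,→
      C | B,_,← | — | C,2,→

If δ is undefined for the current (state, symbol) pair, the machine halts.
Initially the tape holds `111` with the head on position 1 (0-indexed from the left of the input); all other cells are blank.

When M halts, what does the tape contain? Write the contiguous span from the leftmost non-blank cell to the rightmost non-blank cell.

22221

state=A head=1 tape=__1[1]1   (A,1)→(A,2,←)
state=A head=0 tape=__[1]21   (A,1)→(A,2,←)
state=A head=-1 tape=_[_]221   (A,_)→(C,1,←)
state=C head=-2 tape=[_]1221   (C,_)→(C,2,→)
state=C head=-1 tape=2[1]221   (C,1)→(B,_,←)
state=B head=-2 tape=[2]_221   (B,2)→(B,2,→)
state=B head=-1 tape=2[_]221   (B,_)→(B,2,→)
state=B head=0 tape=22[2]21   (B,2)→(B,2,→)
state=B head=1 tape=222[2]1   (B,2)→(B,2,→)
state=B head=2 tape=2222[1]
The non-blank tape span at halt is 22221.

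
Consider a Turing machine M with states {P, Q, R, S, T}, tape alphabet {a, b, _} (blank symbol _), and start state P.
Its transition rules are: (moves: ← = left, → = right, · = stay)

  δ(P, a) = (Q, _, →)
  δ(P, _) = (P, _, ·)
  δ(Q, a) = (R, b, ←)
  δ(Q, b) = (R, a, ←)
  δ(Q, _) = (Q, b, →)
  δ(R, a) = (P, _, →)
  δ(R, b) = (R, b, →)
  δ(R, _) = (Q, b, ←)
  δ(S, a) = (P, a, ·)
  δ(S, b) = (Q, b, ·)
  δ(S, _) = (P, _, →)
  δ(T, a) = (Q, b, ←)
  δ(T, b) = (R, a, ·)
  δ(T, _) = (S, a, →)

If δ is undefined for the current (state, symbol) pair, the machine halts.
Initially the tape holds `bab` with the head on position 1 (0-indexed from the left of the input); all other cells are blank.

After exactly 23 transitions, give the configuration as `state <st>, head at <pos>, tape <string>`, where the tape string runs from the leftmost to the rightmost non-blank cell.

state P, head at 2, tape bbb_b

P | __b[a]b   read a → write _, move →, go to Q
Q | __b_[b]   read b → write a, move ←, go to R
R | __b[_]a   read _ → write b, move ←, go to Q
Q | __[b]ba   read b → write a, move ←, go to R
R | _[_]aba   read _ → write b, move ←, go to Q
Q | [_]baba   read _ → write b, move →, go to Q
Q | b[b]aba   read b → write a, move ←, go to R
R | [b]aaba   read b → write b, move →, go to R
R | b[a]aba   read a → write _, move →, go to P
P | b_[a]ba   read a → write _, move →, go to Q
Q | b__[b]a   read b → write a, move ←, go to R
R | b_[_]aa   read _ → write b, move ←, go to Q
Q | b[_]baa   read _ → write b, move →, go to Q
Q | bb[b]aa   read b → write a, move ←, go to R
R | b[b]aaa   read b → write b, move →, go to R
R | bb[a]aa   read a → write _, move →, go to P
P | bb_[a]a   read a → write _, move →, go to Q
Q | bb__[a]   read a → write b, move ←, go to R
R | bb_[_]b   read _ → write b, move ←, go to Q
Q | bb[_]bb   read _ → write b, move →, go to Q
Q | bbb[b]b   read b → write a, move ←, go to R
R | bb[b]ab   read b → write b, move →, go to R
R | bbb[a]b   read a → write _, move →, go to P
P | bbb_[b]
After 23 steps: state P, head at 2, tape bbb_b.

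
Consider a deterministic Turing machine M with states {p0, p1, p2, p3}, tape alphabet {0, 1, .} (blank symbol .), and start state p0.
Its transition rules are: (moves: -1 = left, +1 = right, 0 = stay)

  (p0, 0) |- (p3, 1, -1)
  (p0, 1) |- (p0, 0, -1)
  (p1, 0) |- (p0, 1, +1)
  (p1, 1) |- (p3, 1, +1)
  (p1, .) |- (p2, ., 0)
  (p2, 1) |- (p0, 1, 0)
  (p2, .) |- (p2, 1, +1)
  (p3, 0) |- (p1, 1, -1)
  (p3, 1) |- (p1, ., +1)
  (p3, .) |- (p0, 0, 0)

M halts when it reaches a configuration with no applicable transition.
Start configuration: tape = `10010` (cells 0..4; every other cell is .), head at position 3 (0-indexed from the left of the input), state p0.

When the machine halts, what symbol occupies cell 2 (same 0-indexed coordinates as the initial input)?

1

state=p0 head=3 tape=100[1]0.   (p0,1)→(p0,0,-1)
state=p0 head=2 tape=10[0]00.   (p0,0)→(p3,1,-1)
state=p3 head=1 tape=1[0]100.   (p3,0)→(p1,1,-1)
state=p1 head=0 tape=[1]1100.   (p1,1)→(p3,1,+1)
state=p3 head=1 tape=1[1]100.   (p3,1)→(p1,.,+1)
state=p1 head=2 tape=1.[1]00.   (p1,1)→(p3,1,+1)
state=p3 head=3 tape=1.1[0]0.   (p3,0)→(p1,1,-1)
state=p1 head=2 tape=1.[1]10.   (p1,1)→(p3,1,+1)
state=p3 head=3 tape=1.1[1]0.   (p3,1)→(p1,.,+1)
state=p1 head=4 tape=1.1.[0].   (p1,0)→(p0,1,+1)
state=p0 head=5 tape=1.1.1[.]
Cell 2 holds 1 when M halts.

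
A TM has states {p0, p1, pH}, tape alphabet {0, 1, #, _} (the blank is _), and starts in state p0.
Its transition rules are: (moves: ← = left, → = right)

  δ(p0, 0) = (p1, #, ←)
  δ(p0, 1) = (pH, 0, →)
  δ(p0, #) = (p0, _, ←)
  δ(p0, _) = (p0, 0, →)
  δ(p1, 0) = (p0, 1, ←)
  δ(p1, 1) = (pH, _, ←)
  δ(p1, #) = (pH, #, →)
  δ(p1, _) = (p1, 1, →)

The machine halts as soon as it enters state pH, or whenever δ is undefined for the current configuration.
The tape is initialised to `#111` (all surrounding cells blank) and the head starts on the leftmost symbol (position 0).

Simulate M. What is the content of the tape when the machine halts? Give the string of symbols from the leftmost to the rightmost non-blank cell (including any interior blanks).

00011

p0 | _[#]111   read # → write _, move ←, go to p0
p0 | [_]_111   read _ → write 0, move →, go to p0
p0 | 0[_]111   read _ → write 0, move →, go to p0
p0 | 00[1]11   read 1 → write 0, move →, go to pH
pH | 000[1]1
The non-blank tape span at halt is 00011.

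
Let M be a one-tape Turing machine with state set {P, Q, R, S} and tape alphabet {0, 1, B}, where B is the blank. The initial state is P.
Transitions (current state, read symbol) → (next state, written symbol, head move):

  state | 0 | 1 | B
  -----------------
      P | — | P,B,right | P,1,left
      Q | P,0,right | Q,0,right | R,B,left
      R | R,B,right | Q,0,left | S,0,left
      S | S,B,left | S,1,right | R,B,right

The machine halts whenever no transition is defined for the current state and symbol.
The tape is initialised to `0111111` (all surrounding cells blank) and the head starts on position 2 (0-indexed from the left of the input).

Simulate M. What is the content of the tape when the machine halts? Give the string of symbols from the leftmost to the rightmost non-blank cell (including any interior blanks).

state=P head=2 tape=01[1]1111BB   (P,1)→(P,B,right)
state=P head=3 tape=01B[1]111BB   (P,1)→(P,B,right)
state=P head=4 tape=01BB[1]11BB   (P,1)→(P,B,right)
state=P head=5 tape=01BBB[1]1BB   (P,1)→(P,B,right)
state=P head=6 tape=01BBBB[1]BB   (P,1)→(P,B,right)
state=P head=7 tape=01BBBBB[B]B   (P,B)→(P,1,left)
state=P head=6 tape=01BBBB[B]1B   (P,B)→(P,1,left)
state=P head=5 tape=01BBB[B]11B   (P,B)→(P,1,left)
state=P head=4 tape=01BB[B]111B   (P,B)→(P,1,left)
state=P head=3 tape=01B[B]1111B   (P,B)→(P,1,left)
state=P head=2 tape=01[B]11111B   (P,B)→(P,1,left)
state=P head=1 tape=0[1]111111B   (P,1)→(P,B,right)
state=P head=2 tape=0B[1]11111B   (P,1)→(P,B,right)
state=P head=3 tape=0BB[1]1111B   (P,1)→(P,B,right)
state=P head=4 tape=0BBB[1]111B   (P,1)→(P,B,right)
state=P head=5 tape=0BBBB[1]11B   (P,1)→(P,B,right)
state=P head=6 tape=0BBBBB[1]1B   (P,1)→(P,B,right)
state=P head=7 tape=0BBBBBB[1]B   (P,1)→(P,B,right)
state=P head=8 tape=0BBBBBBB[B]   (P,B)→(P,1,left)
state=P head=7 tape=0BBBBBB[B]1   (P,B)→(P,1,left)
state=P head=6 tape=0BBBBB[B]11   (P,B)→(P,1,left)
state=P head=5 tape=0BBBB[B]111   (P,B)→(P,1,left)
state=P head=4 tape=0BBB[B]1111   (P,B)→(P,1,left)
state=P head=3 tape=0BB[B]11111   (P,B)→(P,1,left)
state=P head=2 tape=0B[B]111111   (P,B)→(P,1,left)
state=P head=1 tape=0[B]1111111   (P,B)→(P,1,left)
state=P head=0 tape=[0]11111111
The non-blank tape span at halt is 011111111.

011111111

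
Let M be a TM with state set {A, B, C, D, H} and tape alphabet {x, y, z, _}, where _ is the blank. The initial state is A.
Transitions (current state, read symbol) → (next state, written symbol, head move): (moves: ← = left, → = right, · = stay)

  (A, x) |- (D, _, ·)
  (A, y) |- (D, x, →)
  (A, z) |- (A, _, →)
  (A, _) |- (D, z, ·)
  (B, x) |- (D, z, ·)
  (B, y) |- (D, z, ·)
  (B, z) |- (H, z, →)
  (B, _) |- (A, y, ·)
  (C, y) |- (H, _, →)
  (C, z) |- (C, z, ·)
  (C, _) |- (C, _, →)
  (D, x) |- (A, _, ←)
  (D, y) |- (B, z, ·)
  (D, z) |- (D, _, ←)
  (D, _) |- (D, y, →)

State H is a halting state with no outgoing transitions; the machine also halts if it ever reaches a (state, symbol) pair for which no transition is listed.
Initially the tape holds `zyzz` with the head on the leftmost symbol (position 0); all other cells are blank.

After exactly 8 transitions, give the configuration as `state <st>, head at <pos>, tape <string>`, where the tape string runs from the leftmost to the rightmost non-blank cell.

A | _[z]yzz   read z → write _, move →, go to A
A | __[y]zz   read y → write x, move →, go to D
D | __x[z]z   read z → write _, move ←, go to D
D | __[x]_z   read x → write _, move ←, go to A
A | _[_]__z   read _ → write z, move ·, go to D
D | _[z]__z   read z → write _, move ←, go to D
D | [_]___z   read _ → write y, move →, go to D
D | y[_]__z   read _ → write y, move →, go to D
D | yy[_]_z
After 8 steps: state D, head at 1, tape yy__z.

state D, head at 1, tape yy__z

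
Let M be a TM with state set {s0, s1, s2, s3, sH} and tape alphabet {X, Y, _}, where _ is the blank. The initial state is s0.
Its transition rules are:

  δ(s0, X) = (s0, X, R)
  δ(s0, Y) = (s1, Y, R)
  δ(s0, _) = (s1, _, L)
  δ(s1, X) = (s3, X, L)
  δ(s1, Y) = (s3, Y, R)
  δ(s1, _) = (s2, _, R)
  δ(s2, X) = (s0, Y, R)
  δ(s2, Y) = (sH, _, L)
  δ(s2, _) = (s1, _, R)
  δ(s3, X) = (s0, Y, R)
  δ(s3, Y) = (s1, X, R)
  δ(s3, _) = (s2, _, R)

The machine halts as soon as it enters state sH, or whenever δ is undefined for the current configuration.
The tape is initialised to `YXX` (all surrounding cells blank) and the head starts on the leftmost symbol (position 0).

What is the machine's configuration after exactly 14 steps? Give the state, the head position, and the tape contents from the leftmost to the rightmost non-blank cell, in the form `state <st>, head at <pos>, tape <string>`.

state=s0 head=0 tape=[Y]XX_   (s0,Y)→(s1,Y,R)
state=s1 head=1 tape=Y[X]X_   (s1,X)→(s3,X,L)
state=s3 head=0 tape=[Y]XX_   (s3,Y)→(s1,X,R)
state=s1 head=1 tape=X[X]X_   (s1,X)→(s3,X,L)
state=s3 head=0 tape=[X]XX_   (s3,X)→(s0,Y,R)
state=s0 head=1 tape=Y[X]X_   (s0,X)→(s0,X,R)
state=s0 head=2 tape=YX[X]_   (s0,X)→(s0,X,R)
state=s0 head=3 tape=YXX[_]   (s0,_)→(s1,_,L)
state=s1 head=2 tape=YX[X]_   (s1,X)→(s3,X,L)
state=s3 head=1 tape=Y[X]X_   (s3,X)→(s0,Y,R)
state=s0 head=2 tape=YY[X]_   (s0,X)→(s0,X,R)
state=s0 head=3 tape=YYX[_]   (s0,_)→(s1,_,L)
state=s1 head=2 tape=YY[X]_   (s1,X)→(s3,X,L)
state=s3 head=1 tape=Y[Y]X_   (s3,Y)→(s1,X,R)
state=s1 head=2 tape=YX[X]_
After 14 steps: state s1, head at 2, tape YXX.

state s1, head at 2, tape YXX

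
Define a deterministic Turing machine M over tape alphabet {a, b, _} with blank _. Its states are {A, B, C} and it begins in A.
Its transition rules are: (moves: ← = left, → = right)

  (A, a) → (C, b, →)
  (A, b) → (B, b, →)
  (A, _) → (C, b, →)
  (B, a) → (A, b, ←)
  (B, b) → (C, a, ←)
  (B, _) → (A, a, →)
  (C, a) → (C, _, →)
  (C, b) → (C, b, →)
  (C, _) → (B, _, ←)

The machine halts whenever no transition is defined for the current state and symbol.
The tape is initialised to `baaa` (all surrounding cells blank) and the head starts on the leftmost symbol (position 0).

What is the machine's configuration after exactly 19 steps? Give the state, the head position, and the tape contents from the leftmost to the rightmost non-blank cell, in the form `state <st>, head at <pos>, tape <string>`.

state B, head at 5, tape b___ab

state=A head=0 tape=[b]aaa___   (A,b)→(B,b,→)
state=B head=1 tape=b[a]aa___   (B,a)→(A,b,←)
state=A head=0 tape=[b]baa___   (A,b)→(B,b,→)
state=B head=1 tape=b[b]aa___   (B,b)→(C,a,←)
state=C head=0 tape=[b]aaa___   (C,b)→(C,b,→)
state=C head=1 tape=b[a]aa___   (C,a)→(C,_,→)
state=C head=2 tape=b_[a]a___   (C,a)→(C,_,→)
state=C head=3 tape=b__[a]___   (C,a)→(C,_,→)
state=C head=4 tape=b___[_]__   (C,_)→(B,_,←)
state=B head=3 tape=b__[_]___   (B,_)→(A,a,→)
state=A head=4 tape=b__a[_]__   (A,_)→(C,b,→)
state=C head=5 tape=b__ab[_]_   (C,_)→(B,_,←)
state=B head=4 tape=b__a[b]__   (B,b)→(C,a,←)
state=C head=3 tape=b__[a]a__   (C,a)→(C,_,→)
state=C head=4 tape=b___[a]__   (C,a)→(C,_,→)
state=C head=5 tape=b____[_]_   (C,_)→(B,_,←)
state=B head=4 tape=b___[_]__   (B,_)→(A,a,→)
state=A head=5 tape=b___a[_]_   (A,_)→(C,b,→)
state=C head=6 tape=b___ab[_]   (C,_)→(B,_,←)
state=B head=5 tape=b___a[b]_
After 19 steps: state B, head at 5, tape b___ab.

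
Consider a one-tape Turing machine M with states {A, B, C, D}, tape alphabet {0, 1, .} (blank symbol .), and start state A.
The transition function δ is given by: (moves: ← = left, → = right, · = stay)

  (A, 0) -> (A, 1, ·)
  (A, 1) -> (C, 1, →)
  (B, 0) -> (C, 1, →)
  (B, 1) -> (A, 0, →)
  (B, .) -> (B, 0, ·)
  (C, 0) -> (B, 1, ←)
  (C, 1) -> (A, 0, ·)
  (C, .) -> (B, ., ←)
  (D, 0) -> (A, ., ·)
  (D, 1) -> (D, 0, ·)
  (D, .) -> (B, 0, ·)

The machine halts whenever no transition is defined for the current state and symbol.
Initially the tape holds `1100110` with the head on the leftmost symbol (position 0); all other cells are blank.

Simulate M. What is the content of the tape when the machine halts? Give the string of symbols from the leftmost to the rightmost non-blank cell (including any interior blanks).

1001100

state=A head=0 tape=[1]100110.   (A,1)→(C,1,→)
state=C head=1 tape=1[1]00110.   (C,1)→(A,0,·)
state=A head=1 tape=1[0]00110.   (A,0)→(A,1,·)
state=A head=1 tape=1[1]00110.   (A,1)→(C,1,→)
state=C head=2 tape=11[0]0110.   (C,0)→(B,1,←)
state=B head=1 tape=1[1]10110.   (B,1)→(A,0,→)
state=A head=2 tape=10[1]0110.   (A,1)→(C,1,→)
state=C head=3 tape=101[0]110.   (C,0)→(B,1,←)
state=B head=2 tape=10[1]1110.   (B,1)→(A,0,→)
state=A head=3 tape=100[1]110.   (A,1)→(C,1,→)
state=C head=4 tape=1001[1]10.   (C,1)→(A,0,·)
state=A head=4 tape=1001[0]10.   (A,0)→(A,1,·)
state=A head=4 tape=1001[1]10.   (A,1)→(C,1,→)
state=C head=5 tape=10011[1]0.   (C,1)→(A,0,·)
state=A head=5 tape=10011[0]0.   (A,0)→(A,1,·)
state=A head=5 tape=10011[1]0.   (A,1)→(C,1,→)
state=C head=6 tape=100111[0].   (C,0)→(B,1,←)
state=B head=5 tape=10011[1]1.   (B,1)→(A,0,→)
state=A head=6 tape=100110[1].   (A,1)→(C,1,→)
state=C head=7 tape=1001101[.]   (C,.)→(B,.,←)
state=B head=6 tape=100110[1].   (B,1)→(A,0,→)
state=A head=7 tape=1001100[.]
The non-blank tape span at halt is 1001100.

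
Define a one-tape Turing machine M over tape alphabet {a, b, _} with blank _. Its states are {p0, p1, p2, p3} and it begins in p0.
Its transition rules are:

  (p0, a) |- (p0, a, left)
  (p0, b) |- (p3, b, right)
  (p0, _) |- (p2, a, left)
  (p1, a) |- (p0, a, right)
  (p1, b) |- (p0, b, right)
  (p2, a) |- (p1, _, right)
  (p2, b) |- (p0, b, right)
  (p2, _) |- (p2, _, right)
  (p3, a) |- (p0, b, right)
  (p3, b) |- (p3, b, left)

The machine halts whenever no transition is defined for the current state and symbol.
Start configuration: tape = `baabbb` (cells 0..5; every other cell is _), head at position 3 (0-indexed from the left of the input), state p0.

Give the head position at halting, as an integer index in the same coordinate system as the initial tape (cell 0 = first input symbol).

-1

state=p0 head=3 tape=_baa[b]bb   (p0,b)→(p3,b,right)
state=p3 head=4 tape=_baab[b]b   (p3,b)→(p3,b,left)
state=p3 head=3 tape=_baa[b]bb   (p3,b)→(p3,b,left)
state=p3 head=2 tape=_ba[a]bbb   (p3,a)→(p0,b,right)
state=p0 head=3 tape=_bab[b]bb   (p0,b)→(p3,b,right)
state=p3 head=4 tape=_babb[b]b   (p3,b)→(p3,b,left)
state=p3 head=3 tape=_bab[b]bb   (p3,b)→(p3,b,left)
state=p3 head=2 tape=_ba[b]bbb   (p3,b)→(p3,b,left)
state=p3 head=1 tape=_b[a]bbbb   (p3,a)→(p0,b,right)
state=p0 head=2 tape=_bb[b]bbb   (p0,b)→(p3,b,right)
state=p3 head=3 tape=_bbb[b]bb   (p3,b)→(p3,b,left)
state=p3 head=2 tape=_bb[b]bbb   (p3,b)→(p3,b,left)
state=p3 head=1 tape=_b[b]bbbb   (p3,b)→(p3,b,left)
state=p3 head=0 tape=_[b]bbbbb   (p3,b)→(p3,b,left)
state=p3 head=-1 tape=[_]bbbbbb
At halt the head is at cell -1.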